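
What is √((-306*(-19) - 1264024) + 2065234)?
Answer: 4*√50439 ≈ 898.34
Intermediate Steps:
√((-306*(-19) - 1264024) + 2065234) = √((5814 - 1264024) + 2065234) = √(-1258210 + 2065234) = √807024 = 4*√50439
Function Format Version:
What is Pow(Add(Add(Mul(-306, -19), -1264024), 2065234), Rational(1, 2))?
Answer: Mul(4, Pow(50439, Rational(1, 2))) ≈ 898.34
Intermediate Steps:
Pow(Add(Add(Mul(-306, -19), -1264024), 2065234), Rational(1, 2)) = Pow(Add(Add(5814, -1264024), 2065234), Rational(1, 2)) = Pow(Add(-1258210, 2065234), Rational(1, 2)) = Pow(807024, Rational(1, 2)) = Mul(4, Pow(50439, Rational(1, 2)))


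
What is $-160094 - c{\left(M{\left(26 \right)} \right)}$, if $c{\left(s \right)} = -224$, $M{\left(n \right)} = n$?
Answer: $-159870$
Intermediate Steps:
$-160094 - c{\left(M{\left(26 \right)} \right)} = -160094 - -224 = -160094 + 224 = -159870$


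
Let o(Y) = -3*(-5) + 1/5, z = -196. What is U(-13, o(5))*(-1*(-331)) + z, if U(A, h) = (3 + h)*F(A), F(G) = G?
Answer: -392553/5 ≈ -78511.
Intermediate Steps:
o(Y) = 76/5 (o(Y) = 15 + 1/5 = 76/5)
U(A, h) = A*(3 + h) (U(A, h) = (3 + h)*A = A*(3 + h))
U(-13, o(5))*(-1*(-331)) + z = (-13*(3 + 76/5))*(-1*(-331)) - 196 = -13*91/5*331 - 196 = -1183/5*331 - 196 = -391573/5 - 196 = -392553/5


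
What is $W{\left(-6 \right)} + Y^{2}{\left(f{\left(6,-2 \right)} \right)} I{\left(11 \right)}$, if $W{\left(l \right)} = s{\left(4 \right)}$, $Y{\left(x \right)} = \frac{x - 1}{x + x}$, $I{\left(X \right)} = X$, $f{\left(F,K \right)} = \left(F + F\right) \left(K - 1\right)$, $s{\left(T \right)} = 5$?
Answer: $\frac{40979}{5184} \approx 7.9049$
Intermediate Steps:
$f{\left(F,K \right)} = 2 F \left(-1 + K\right)$
$Y{\left(x \right)} = \frac{-1 + x}{2 x}$
$W{\left(l \right)} = 5$
$W{\left(-6 \right)} + Y^{2}{\left(f{\left(6,-2 \right)} \right)} I{\left(11 \right)} = 5 + \left(\frac{-1 + 2 \cdot 6 \left(-1 - 2\right)}{2 \cdot 2 \cdot 6 \left(-1 - 2\right)}\right)^{2} \cdot 11 = 5 + \left(\frac{-1 + 2 \cdot 6 \left(-3\right)}{2 \cdot 2 \cdot 6 \left(-3\right)}\right)^{2} \cdot 11 = 5 + \left(\frac{-1 - 36}{2 \left(-36\right)}\right)^{2} \cdot 11 = 5 + \left(\frac{1}{2} \left(- \frac{1}{36}\right) \left(-37\right)\right)^{2} \cdot 11 = 5 + \left(\frac{37}{72}\right)^{2} \cdot 11 = 5 + \frac{1369}{5184} \cdot 11 = 5 + \frac{15059}{5184} = \frac{40979}{5184}$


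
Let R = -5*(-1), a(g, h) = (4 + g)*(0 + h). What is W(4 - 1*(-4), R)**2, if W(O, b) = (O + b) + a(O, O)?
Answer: 11881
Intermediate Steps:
a(g, h) = h*(4 + g) (a(g, h) = (4 + g)*h = h*(4 + g))
R = 5
W(O, b) = O + b + O*(4 + O) (W(O, b) = (O + b) + O*(4 + O) = O + b + O*(4 + O))
W(4 - 1*(-4), R)**2 = ((4 - 1*(-4)) + 5 + (4 - 1*(-4))*(4 + (4 - 1*(-4))))**2 = ((4 + 4) + 5 + (4 + 4)*(4 + (4 + 4)))**2 = (8 + 5 + 8*(4 + 8))**2 = (8 + 5 + 8*12)**2 = (8 + 5 + 96)**2 = 109**2 = 11881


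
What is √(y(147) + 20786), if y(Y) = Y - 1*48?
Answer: √20885 ≈ 144.52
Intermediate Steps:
y(Y) = -48 + Y (y(Y) = Y - 48 = -48 + Y)
√(y(147) + 20786) = √((-48 + 147) + 20786) = √(99 + 20786) = √20885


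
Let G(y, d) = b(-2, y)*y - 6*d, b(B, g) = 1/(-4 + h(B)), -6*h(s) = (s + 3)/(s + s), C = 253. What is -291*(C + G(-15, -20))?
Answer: -2083269/19 ≈ -1.0965e+5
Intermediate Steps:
h(s) = -(3 + s)/(12*s) (h(s) = -(s + 3)/(6*(s + s)) = -(3 + s)/(6*(2*s)) = -(3 + s)*1/(2*s)/6 = -(3 + s)/(12*s))
b(B, g) = 1/(-4 + (-3 - B)/(12*B))
G(y, d) = -6*d - 24*y/95 (G(y, d) = (-12*(-2)/(3 + 49*(-2)))*y - 6*d = (-12*(-2)/(3 - 98))*y - 6*d = (-12*(-2)/(-95))*y - 6*d = (-12*(-2)*(-1/95))*y - 6*d = -24*y/95 - 6*d = -6*d - 24*y/95)
-291*(C + G(-15, -20)) = -291*(253 + (-6*(-20) - 24/95*(-15))) = -291*(253 + (120 + 72/19)) = -291*(253 + 2352/19) = -291*7159/19 = -2083269/19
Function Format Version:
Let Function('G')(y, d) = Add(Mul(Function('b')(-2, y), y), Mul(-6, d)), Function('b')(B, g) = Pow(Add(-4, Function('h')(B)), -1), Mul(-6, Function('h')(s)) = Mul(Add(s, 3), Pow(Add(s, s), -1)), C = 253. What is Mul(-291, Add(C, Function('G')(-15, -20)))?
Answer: Rational(-2083269, 19) ≈ -1.0965e+5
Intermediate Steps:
Function('h')(s) = Mul(Rational(-1, 12), Pow(s, -1), Add(3, s)) (Function('h')(s) = Mul(Rational(-1, 6), Mul(Add(s, 3), Pow(Add(s, s), -1))) = Mul(Rational(-1, 6), Mul(Add(3, s), Pow(Mul(2, s), -1))) = Mul(Rational(-1, 6), Mul(Add(3, s), Mul(Rational(1, 2), Pow(s, -1)))) = Mul(Rational(-1, 6), Mul(Rational(1, 2), Pow(s, -1), Add(3, s))) = Mul(Rational(-1, 12), Pow(s, -1), Add(3, s)))
Function('b')(B, g) = Pow(Add(-4, Mul(Rational(1, 12), Pow(B, -1), Add(-3, Mul(-1, B)))), -1)
Function('G')(y, d) = Add(Mul(-6, d), Mul(Rational(-24, 95), y)) (Function('G')(y, d) = Add(Mul(Mul(-12, -2, Pow(Add(3, Mul(49, -2)), -1)), y), Mul(-6, d)) = Add(Mul(Mul(-12, -2, Pow(Add(3, -98), -1)), y), Mul(-6, d)) = Add(Mul(Mul(-12, -2, Pow(-95, -1)), y), Mul(-6, d)) = Add(Mul(Mul(-12, -2, Rational(-1, 95)), y), Mul(-6, d)) = Add(Mul(Rational(-24, 95), y), Mul(-6, d)) = Add(Mul(-6, d), Mul(Rational(-24, 95), y)))
Mul(-291, Add(C, Function('G')(-15, -20))) = Mul(-291, Add(253, Add(Mul(-6, -20), Mul(Rational(-24, 95), -15)))) = Mul(-291, Add(253, Add(120, Rational(72, 19)))) = Mul(-291, Add(253, Rational(2352, 19))) = Mul(-291, Rational(7159, 19)) = Rational(-2083269, 19)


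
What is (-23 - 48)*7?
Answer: -497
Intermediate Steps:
(-23 - 48)*7 = -71*7 = -497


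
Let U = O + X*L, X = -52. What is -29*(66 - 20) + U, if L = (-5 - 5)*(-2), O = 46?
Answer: -2328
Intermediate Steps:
L = 20 (L = -10*(-2) = 20)
U = -994 (U = 46 - 52*20 = 46 - 1040 = -994)
-29*(66 - 20) + U = -29*(66 - 20) - 994 = -29*46 - 994 = -1334 - 994 = -2328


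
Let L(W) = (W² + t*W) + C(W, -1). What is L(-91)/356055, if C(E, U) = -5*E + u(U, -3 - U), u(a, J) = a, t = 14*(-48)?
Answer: 69887/356055 ≈ 0.19628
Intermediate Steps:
t = -672
C(E, U) = U - 5*E (C(E, U) = -5*E + U = U - 5*E)
L(W) = -1 + W² - 677*W (L(W) = (W² - 672*W) + (-1 - 5*W) = -1 + W² - 677*W)
L(-91)/356055 = (-1 + (-91)² - 677*(-91))/356055 = (-1 + 8281 + 61607)*(1/356055) = 69887*(1/356055) = 69887/356055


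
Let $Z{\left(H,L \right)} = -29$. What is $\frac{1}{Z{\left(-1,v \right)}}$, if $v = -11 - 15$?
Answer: $- \frac{1}{29} \approx -0.034483$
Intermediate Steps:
$v = -26$ ($v = -11 - 15 = -26$)
$\frac{1}{Z{\left(-1,v \right)}} = \frac{1}{-29} = - \frac{1}{29}$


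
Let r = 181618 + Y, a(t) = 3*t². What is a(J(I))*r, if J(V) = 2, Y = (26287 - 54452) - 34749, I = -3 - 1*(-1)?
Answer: 1424448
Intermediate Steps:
I = -2 (I = -3 + 1 = -2)
Y = -62914 (Y = -28165 - 34749 = -62914)
r = 118704 (r = 181618 - 62914 = 118704)
a(J(I))*r = (3*2²)*118704 = (3*4)*118704 = 12*118704 = 1424448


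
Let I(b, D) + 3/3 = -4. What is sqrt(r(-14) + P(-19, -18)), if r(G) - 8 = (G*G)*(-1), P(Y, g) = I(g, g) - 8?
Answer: I*sqrt(201) ≈ 14.177*I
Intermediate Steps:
I(b, D) = -5 (I(b, D) = -1 - 4 = -5)
P(Y, g) = -13 (P(Y, g) = -5 - 8 = -13)
r(G) = 8 - G**2 (r(G) = 8 + (G*G)*(-1) = 8 + G**2*(-1) = 8 - G**2)
sqrt(r(-14) + P(-19, -18)) = sqrt((8 - 1*(-14)**2) - 13) = sqrt((8 - 1*196) - 13) = sqrt((8 - 196) - 13) = sqrt(-188 - 13) = sqrt(-201) = I*sqrt(201)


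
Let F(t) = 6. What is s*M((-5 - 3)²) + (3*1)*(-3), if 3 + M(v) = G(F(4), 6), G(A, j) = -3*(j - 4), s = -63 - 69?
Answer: 1179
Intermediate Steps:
s = -132
G(A, j) = 12 - 3*j (G(A, j) = -3*(-4 + j) = 12 - 3*j)
M(v) = -9 (M(v) = -3 + (12 - 3*6) = -3 + (12 - 18) = -3 - 6 = -9)
s*M((-5 - 3)²) + (3*1)*(-3) = -132*(-9) + (3*1)*(-3) = 1188 + 3*(-3) = 1188 - 9 = 1179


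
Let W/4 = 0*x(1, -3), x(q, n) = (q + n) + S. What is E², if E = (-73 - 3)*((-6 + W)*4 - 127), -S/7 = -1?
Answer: 131698576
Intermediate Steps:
S = 7 (S = -7*(-1) = 7)
x(q, n) = 7 + n + q (x(q, n) = (q + n) + 7 = (n + q) + 7 = 7 + n + q)
W = 0 (W = 4*(0*(7 - 3 + 1)) = 4*(0*5) = 4*0 = 0)
E = 11476 (E = (-73 - 3)*((-6 + 0)*4 - 127) = -76*(-6*4 - 127) = -76*(-24 - 127) = -76*(-151) = 11476)
E² = 11476² = 131698576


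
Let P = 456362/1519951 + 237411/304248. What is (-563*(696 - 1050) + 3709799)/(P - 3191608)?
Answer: -602577562440356216/491977750838059649 ≈ -1.2248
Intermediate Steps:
P = 166566770879/154147350616 (P = 456362*(1/1519951) + 237411*(1/304248) = 456362/1519951 + 79137/101416 = 166566770879/154147350616 ≈ 1.0806)
(-563*(696 - 1050) + 3709799)/(P - 3191608) = (-563*(696 - 1050) + 3709799)/(166566770879/154147350616 - 3191608) = (-563*(-354) + 3709799)/(-491977750838059649/154147350616) = (199302 + 3709799)*(-154147350616/491977750838059649) = 3909101*(-154147350616/491977750838059649) = -602577562440356216/491977750838059649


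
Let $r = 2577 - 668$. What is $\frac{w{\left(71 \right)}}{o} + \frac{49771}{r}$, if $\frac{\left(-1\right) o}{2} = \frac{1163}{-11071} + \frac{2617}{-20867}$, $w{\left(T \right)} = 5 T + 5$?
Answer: $\frac{20508115184507}{25409328338} \approx 807.11$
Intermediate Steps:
$w{\left(T \right)} = 5 + 5 T$
$r = 1909$
$o = \frac{106482256}{231018557}$ ($o = - 2 \left(\frac{1163}{-11071} + \frac{2617}{-20867}\right) = - 2 \left(1163 \left(- \frac{1}{11071}\right) + 2617 \left(- \frac{1}{20867}\right)\right) = - 2 \left(- \frac{1163}{11071} - \frac{2617}{20867}\right) = \left(-2\right) \left(- \frac{53241128}{231018557}\right) = \frac{106482256}{231018557} \approx 0.46093$)
$\frac{w{\left(71 \right)}}{o} + \frac{49771}{r} = \frac{5 + 5 \cdot 71}{\frac{106482256}{231018557}} + \frac{49771}{1909} = \left(5 + 355\right) \frac{231018557}{106482256} + 49771 \cdot \frac{1}{1909} = 360 \cdot \frac{231018557}{106482256} + \frac{49771}{1909} = \frac{10395835065}{13310282} + \frac{49771}{1909} = \frac{20508115184507}{25409328338}$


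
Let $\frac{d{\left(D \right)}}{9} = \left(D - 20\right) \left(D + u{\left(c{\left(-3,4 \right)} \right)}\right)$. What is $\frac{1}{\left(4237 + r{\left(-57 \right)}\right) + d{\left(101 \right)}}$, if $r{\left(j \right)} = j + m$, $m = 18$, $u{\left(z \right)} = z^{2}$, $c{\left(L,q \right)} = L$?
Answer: $\frac{1}{84388} \approx 1.185 \cdot 10^{-5}$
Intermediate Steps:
$r{\left(j \right)} = 18 + j$ ($r{\left(j \right)} = j + 18 = 18 + j$)
$d{\left(D \right)} = 9 \left(-20 + D\right) \left(9 + D\right)$ ($d{\left(D \right)} = 9 \left(D - 20\right) \left(D + \left(-3\right)^{2}\right) = 9 \left(-20 + D\right) \left(D + 9\right) = 9 \left(-20 + D\right) \left(9 + D\right)$)
$\frac{1}{\left(4237 + r{\left(-57 \right)}\right) + d{\left(101 \right)}} = \frac{1}{\left(4237 + \left(18 - 57\right)\right) - \left(11619 - 91809\right)} = \frac{1}{\left(4237 - 39\right) - -80190} = \frac{1}{4198 - -80190} = \frac{1}{4198 + 80190} = \frac{1}{84388}$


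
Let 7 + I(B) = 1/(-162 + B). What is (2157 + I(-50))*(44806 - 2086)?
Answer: 4867933320/53 ≈ 9.1848e+7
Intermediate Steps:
I(B) = -7 + 1/(-162 + B)
(2157 + I(-50))*(44806 - 2086) = (2157 + (1135 - 7*(-50))/(-162 - 50))*(44806 - 2086) = (2157 + (1135 + 350)/(-212))*42720 = (2157 - 1/212*1485)*42720 = (2157 - 1485/212)*42720 = (455799/212)*42720 = 4867933320/53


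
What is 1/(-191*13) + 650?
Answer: 1613949/2483 ≈ 650.00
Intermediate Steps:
1/(-191*13) + 650 = 1/(-2483) + 650 = -1/2483 + 650 = 1613949/2483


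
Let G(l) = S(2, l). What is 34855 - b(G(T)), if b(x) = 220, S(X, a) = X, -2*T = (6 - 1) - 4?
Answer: 34635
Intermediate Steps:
T = -1/2 (T = -((6 - 1) - 4)/2 = -(5 - 4)/2 = -1/2*1 = -1/2 ≈ -0.50000)
G(l) = 2
34855 - b(G(T)) = 34855 - 1*220 = 34855 - 220 = 34635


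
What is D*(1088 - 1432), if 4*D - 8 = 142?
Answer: -12900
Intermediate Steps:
D = 75/2 (D = 2 + (1/4)*142 = 2 + 71/2 = 75/2 ≈ 37.500)
D*(1088 - 1432) = 75*(1088 - 1432)/2 = (75/2)*(-344) = -12900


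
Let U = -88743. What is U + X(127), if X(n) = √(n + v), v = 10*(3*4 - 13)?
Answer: -88743 + 3*√13 ≈ -88732.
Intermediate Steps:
v = -10 (v = 10*(12 - 13) = 10*(-1) = -10)
X(n) = √(-10 + n) (X(n) = √(n - 10) = √(-10 + n))
U + X(127) = -88743 + √(-10 + 127) = -88743 + √117 = -88743 + 3*√13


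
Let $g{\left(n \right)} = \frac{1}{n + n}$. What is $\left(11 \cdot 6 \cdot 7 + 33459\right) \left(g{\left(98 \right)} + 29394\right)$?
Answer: $\frac{195426513225}{196} \approx 9.9707 \cdot 10^{8}$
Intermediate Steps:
$g{\left(n \right)} = \frac{1}{2 n}$
$\left(11 \cdot 6 \cdot 7 + 33459\right) \left(g{\left(98 \right)} + 29394\right) = \left(11 \cdot 6 \cdot 7 + 33459\right) \left(\frac{1}{2 \cdot 98} + 29394\right) = \left(66 \cdot 7 + 33459\right) \left(\frac{1}{2} \cdot \frac{1}{98} + 29394\right) = \left(462 + 33459\right) \left(\frac{1}{196} + 29394\right) = 33921 \cdot \frac{5761225}{196} = \frac{195426513225}{196}$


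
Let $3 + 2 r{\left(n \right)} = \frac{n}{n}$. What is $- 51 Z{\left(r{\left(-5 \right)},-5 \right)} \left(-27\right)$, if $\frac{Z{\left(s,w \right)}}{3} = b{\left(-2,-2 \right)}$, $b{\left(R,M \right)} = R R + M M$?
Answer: $33048$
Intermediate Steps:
$b{\left(R,M \right)} = M^{2} + R^{2}$ ($b{\left(R,M \right)} = R^{2} + M^{2} = M^{2} + R^{2}$)
$r{\left(n \right)} = -1$ ($r{\left(n \right)} = - \frac{3}{2} + \frac{n \frac{1}{n}}{2} = - \frac{3}{2} + \frac{1}{2} \cdot 1 = - \frac{3}{2} + \frac{1}{2} = -1$)
$Z{\left(s,w \right)} = 24$ ($Z{\left(s,w \right)} = 3 \left(\left(-2\right)^{2} + \left(-2\right)^{2}\right) = 3 \left(4 + 4\right) = 3 \cdot 8 = 24$)
$- 51 Z{\left(r{\left(-5 \right)},-5 \right)} \left(-27\right) = \left(-51\right) 24 \left(-27\right) = \left(-1224\right) \left(-27\right) = 33048$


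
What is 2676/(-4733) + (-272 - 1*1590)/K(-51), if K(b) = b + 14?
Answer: 8713834/175121 ≈ 49.759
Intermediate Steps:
K(b) = 14 + b
2676/(-4733) + (-272 - 1*1590)/K(-51) = 2676/(-4733) + (-272 - 1*1590)/(14 - 51) = 2676*(-1/4733) + (-272 - 1590)/(-37) = -2676/4733 - 1862*(-1/37) = -2676/4733 + 1862/37 = 8713834/175121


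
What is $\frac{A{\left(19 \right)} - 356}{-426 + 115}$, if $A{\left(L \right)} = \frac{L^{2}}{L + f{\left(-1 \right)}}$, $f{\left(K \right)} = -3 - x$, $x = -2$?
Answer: $\frac{6047}{5598} \approx 1.0802$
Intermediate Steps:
$f{\left(K \right)} = -1$ ($f{\left(K \right)} = -3 - -2 = -3 + 2 = -1$)
$A{\left(L \right)} = \frac{L^{2}}{-1 + L}$ ($A{\left(L \right)} = \frac{L^{2}}{L - 1} = \frac{L^{2}}{-1 + L}$)
$\frac{A{\left(19 \right)} - 356}{-426 + 115} = \frac{\frac{19^{2}}{-1 + 19} - 356}{-426 + 115} = \frac{\frac{361}{18} - 356}{-311} = \left(361 \cdot \frac{1}{18} - 356\right) \left(- \frac{1}{311}\right) = \left(\frac{361}{18} - 356\right) \left(- \frac{1}{311}\right) = \left(- \frac{6047}{18}\right) \left(- \frac{1}{311}\right) = \frac{6047}{5598}$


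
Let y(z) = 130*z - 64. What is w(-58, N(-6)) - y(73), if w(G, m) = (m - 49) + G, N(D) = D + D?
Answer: -9545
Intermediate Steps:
N(D) = 2*D
y(z) = -64 + 130*z
w(G, m) = -49 + G + m (w(G, m) = (-49 + m) + G = -49 + G + m)
w(-58, N(-6)) - y(73) = (-49 - 58 + 2*(-6)) - (-64 + 130*73) = (-49 - 58 - 12) - (-64 + 9490) = -119 - 1*9426 = -119 - 9426 = -9545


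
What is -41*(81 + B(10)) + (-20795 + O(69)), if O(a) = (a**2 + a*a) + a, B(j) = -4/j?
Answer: -72543/5 ≈ -14509.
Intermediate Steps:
O(a) = a + 2*a**2 (O(a) = (a**2 + a**2) + a = 2*a**2 + a = a + 2*a**2)
-41*(81 + B(10)) + (-20795 + O(69)) = -41*(81 - 4/10) + (-20795 + 69*(1 + 2*69)) = -41*(81 - 4*1/10) + (-20795 + 69*(1 + 138)) = -41*(81 - 2/5) + (-20795 + 69*139) = -41*403/5 + (-20795 + 9591) = -16523/5 - 11204 = -72543/5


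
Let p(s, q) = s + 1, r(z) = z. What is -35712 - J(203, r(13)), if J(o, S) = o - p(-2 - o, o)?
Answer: -36119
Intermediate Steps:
p(s, q) = 1 + s
J(o, S) = 1 + 2*o (J(o, S) = o - (1 + (-2 - o)) = o - (-1 - o) = o + (1 + o) = 1 + 2*o)
-35712 - J(203, r(13)) = -35712 - (1 + 2*203) = -35712 - (1 + 406) = -35712 - 1*407 = -35712 - 407 = -36119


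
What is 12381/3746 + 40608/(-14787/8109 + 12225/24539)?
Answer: -15862743940695/517775866 ≈ -30636.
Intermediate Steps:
12381/3746 + 40608/(-14787/8109 + 12225/24539) = 12381*(1/3746) + 40608/(-14787*1/8109 + 12225*(1/24539)) = 12381/3746 + 40608/(-31/17 + 12225/24539) = 12381/3746 + 40608/(-552884/417163) = 12381/3746 + 40608*(-417163/552884) = 12381/3746 - 4235038776/138221 = -15862743940695/517775866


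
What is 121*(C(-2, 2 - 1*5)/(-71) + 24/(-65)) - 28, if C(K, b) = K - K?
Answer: -4724/65 ≈ -72.677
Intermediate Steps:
C(K, b) = 0
121*(C(-2, 2 - 1*5)/(-71) + 24/(-65)) - 28 = 121*(0/(-71) + 24/(-65)) - 28 = 121*(0*(-1/71) + 24*(-1/65)) - 28 = 121*(0 - 24/65) - 28 = 121*(-24/65) - 28 = -2904/65 - 28 = -4724/65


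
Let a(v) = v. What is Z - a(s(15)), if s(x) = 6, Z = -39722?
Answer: -39728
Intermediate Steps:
Z - a(s(15)) = -39722 - 1*6 = -39722 - 6 = -39728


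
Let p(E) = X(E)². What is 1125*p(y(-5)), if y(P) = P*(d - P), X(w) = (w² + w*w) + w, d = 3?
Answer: 11233800000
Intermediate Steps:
X(w) = w + 2*w² (X(w) = (w² + w²) + w = 2*w² + w = w + 2*w²)
y(P) = P*(3 - P)
p(E) = E²*(1 + 2*E)² (p(E) = (E*(1 + 2*E))² = E²*(1 + 2*E)²)
1125*p(y(-5)) = 1125*((-5*(3 - 1*(-5)))²*(1 + 2*(-5*(3 - 1*(-5))))²) = 1125*((-5*(3 + 5))²*(1 + 2*(-5*(3 + 5)))²) = 1125*((-5*8)²*(1 + 2*(-5*8))²) = 1125*((-40)²*(1 + 2*(-40))²) = 1125*(1600*(1 - 80)²) = 1125*(1600*(-79)²) = 1125*(1600*6241) = 1125*9985600 = 11233800000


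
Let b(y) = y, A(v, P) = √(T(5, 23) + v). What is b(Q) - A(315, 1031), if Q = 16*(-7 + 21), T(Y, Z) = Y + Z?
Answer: 224 - 7*√7 ≈ 205.48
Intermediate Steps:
Q = 224 (Q = 16*14 = 224)
A(v, P) = √(28 + v) (A(v, P) = √((5 + 23) + v) = √(28 + v))
b(Q) - A(315, 1031) = 224 - √(28 + 315) = 224 - √343 = 224 - 7*√7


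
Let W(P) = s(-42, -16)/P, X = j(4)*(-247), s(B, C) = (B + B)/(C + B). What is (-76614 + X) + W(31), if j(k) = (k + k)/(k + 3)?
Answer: -483908032/6293 ≈ -76896.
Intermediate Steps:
j(k) = 2*k/(3 + k) (j(k) = (2*k)/(3 + k) = 2*k/(3 + k))
s(B, C) = 2*B/(B + C) (s(B, C) = (2*B)/(B + C) = 2*B/(B + C))
X = -1976/7 (X = (2*4/(3 + 4))*(-247) = (2*4/7)*(-247) = (2*4*(⅐))*(-247) = (8/7)*(-247) = -1976/7 ≈ -282.29)
W(P) = 42/(29*P) (W(P) = (2*(-42)/(-42 - 16))/P = (2*(-42)/(-58))/P = (2*(-42)*(-1/58))/P = 42/(29*P))
(-76614 + X) + W(31) = (-76614 - 1976/7) + (42/29)/31 = -538274/7 + (42/29)*(1/31) = -538274/7 + 42/899 = -483908032/6293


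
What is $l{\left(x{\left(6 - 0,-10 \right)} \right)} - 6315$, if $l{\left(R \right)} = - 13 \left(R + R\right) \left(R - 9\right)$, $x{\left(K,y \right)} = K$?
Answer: $-5847$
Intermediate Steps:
$l{\left(R \right)} = - 26 R \left(-9 + R\right)$ ($l{\left(R \right)} = - 13 \cdot 2 R \left(-9 + R\right) = - 26 R \left(-9 + R\right)$)
$l{\left(x{\left(6 - 0,-10 \right)} \right)} - 6315 = 26 \left(6 - 0\right) \left(9 - \left(6 - 0\right)\right) - 6315 = 26 \left(6 + 0\right) \left(9 - \left(6 + 0\right)\right) - 6315 = 26 \cdot 6 \left(9 - 6\right) - 6315 = 26 \cdot 6 \cdot 3 - 6315 = 468 - 6315 = -5847$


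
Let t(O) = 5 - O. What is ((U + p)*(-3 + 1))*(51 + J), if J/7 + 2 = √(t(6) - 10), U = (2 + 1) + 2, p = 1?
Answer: -444 - 84*I*√11 ≈ -444.0 - 278.6*I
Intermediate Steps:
U = 5 (U = 3 + 2 = 5)
J = -14 + 7*I*√11 (J = -14 + 7*√((5 - 1*6) - 10) = -14 + 7*√((5 - 6) - 10) = -14 + 7*√(-1 - 10) = -14 + 7*√(-11) = -14 + 7*(I*√11) = -14 + 7*I*√11 ≈ -14.0 + 23.216*I)
((U + p)*(-3 + 1))*(51 + J) = ((5 + 1)*(-3 + 1))*(51 + (-14 + 7*I*√11)) = (6*(-2))*(37 + 7*I*√11) = -12*(37 + 7*I*√11) = -444 - 84*I*√11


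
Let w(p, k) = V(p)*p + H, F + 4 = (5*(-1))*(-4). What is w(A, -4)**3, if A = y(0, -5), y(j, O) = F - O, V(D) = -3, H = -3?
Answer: -287496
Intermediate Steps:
F = 16 (F = -4 + (5*(-1))*(-4) = -4 - 5*(-4) = -4 + 20 = 16)
y(j, O) = 16 - O
A = 21 (A = 16 - 1*(-5) = 16 + 5 = 21)
w(p, k) = -3 - 3*p (w(p, k) = -3*p - 3 = -3 - 3*p)
w(A, -4)**3 = (-3 - 3*21)**3 = (-3 - 63)**3 = (-66)**3 = -287496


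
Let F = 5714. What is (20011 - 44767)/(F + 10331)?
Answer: -24756/16045 ≈ -1.5429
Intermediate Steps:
(20011 - 44767)/(F + 10331) = (20011 - 44767)/(5714 + 10331) = -24756/16045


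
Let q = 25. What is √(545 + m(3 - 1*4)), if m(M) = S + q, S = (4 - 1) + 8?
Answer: √581 ≈ 24.104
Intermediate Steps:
S = 11 (S = 3 + 8 = 11)
m(M) = 36 (m(M) = 11 + 25 = 36)
√(545 + m(3 - 1*4)) = √(545 + 36) = √581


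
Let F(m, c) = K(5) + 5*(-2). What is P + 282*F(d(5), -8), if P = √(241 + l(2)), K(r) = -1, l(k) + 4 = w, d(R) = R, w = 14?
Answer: -3102 + √251 ≈ -3086.2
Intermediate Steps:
l(k) = 10 (l(k) = -4 + 14 = 10)
P = √251 (P = √(241 + 10) = √251 ≈ 15.843)
F(m, c) = -11 (F(m, c) = -1 + 5*(-2) = -1 - 10 = -11)
P + 282*F(d(5), -8) = √251 + 282*(-11) = √251 - 3102 = -3102 + √251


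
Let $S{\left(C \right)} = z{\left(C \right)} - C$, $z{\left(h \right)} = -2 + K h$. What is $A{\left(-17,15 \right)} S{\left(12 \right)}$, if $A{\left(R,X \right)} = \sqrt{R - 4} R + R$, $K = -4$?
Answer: $1054 + 1054 i \sqrt{21} \approx 1054.0 + 4830.0 i$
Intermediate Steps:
$A{\left(R,X \right)} = R + R \sqrt{-4 + R}$ ($A{\left(R,X \right)} = \sqrt{-4 + R} R + R = R \sqrt{-4 + R} + R = R + R \sqrt{-4 + R}$)
$z{\left(h \right)} = -2 - 4 h$
$S{\left(C \right)} = -2 - 5 C$ ($S{\left(C \right)} = \left(-2 - 4 C\right) - C = -2 - 5 C$)
$A{\left(-17,15 \right)} S{\left(12 \right)} = - 17 \left(1 + \sqrt{-4 - 17}\right) \left(-2 - 60\right) = - 17 \left(1 + \sqrt{-21}\right) \left(-2 - 60\right) = - 17 \left(1 + i \sqrt{21}\right) \left(-62\right) = \left(-17 - 17 i \sqrt{21}\right) \left(-62\right) = 1054 + 1054 i \sqrt{21}$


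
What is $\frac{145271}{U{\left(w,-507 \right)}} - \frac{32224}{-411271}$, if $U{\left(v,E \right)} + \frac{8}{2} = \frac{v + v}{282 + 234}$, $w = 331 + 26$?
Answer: $- \frac{5138127201526}{92535975} \approx -55526.0$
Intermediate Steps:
$w = 357$
$U{\left(v,E \right)} = -4 + \frac{v}{258}$ ($U{\left(v,E \right)} = -4 + \frac{v + v}{282 + 234} = -4 + \frac{2 v}{516} = -4 + 2 v \frac{1}{516} = -4 + \frac{v}{258}$)
$\frac{145271}{U{\left(w,-507 \right)}} - \frac{32224}{-411271} = \frac{145271}{-4 + \frac{1}{258} \cdot 357} - \frac{32224}{-411271} = \frac{145271}{-4 + \frac{119}{86}} - - \frac{32224}{411271} = \frac{145271}{- \frac{225}{86}} + \frac{32224}{411271} = 145271 \left(- \frac{86}{225}\right) + \frac{32224}{411271} = - \frac{12493306}{225} + \frac{32224}{411271} = - \frac{5138127201526}{92535975}$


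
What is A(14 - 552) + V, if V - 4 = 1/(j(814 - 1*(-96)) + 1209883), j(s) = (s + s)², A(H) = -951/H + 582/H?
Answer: 11400675981/2432988254 ≈ 4.6859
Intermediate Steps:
A(H) = -369/H
j(s) = 4*s² (j(s) = (2*s)² = 4*s²)
V = 18089133/4522283 (V = 4 + 1/(4*(814 - 1*(-96))² + 1209883) = 4 + 1/(4*(814 + 96)² + 1209883) = 4 + 1/(4*910² + 1209883) = 4 + 1/(4*828100 + 1209883) = 4 + 1/(3312400 + 1209883) = 4 + 1/4522283 = 18089133/4522283 ≈ 4.0000)
A(14 - 552) + V = -369/(14 - 552) + 18089133/4522283 = -369/(-538) + 18089133/4522283 = -369*(-1/538) + 18089133/4522283 = 369/538 + 18089133/4522283 = 11400675981/2432988254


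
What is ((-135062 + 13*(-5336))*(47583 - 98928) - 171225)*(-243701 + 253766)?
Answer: 105645129913125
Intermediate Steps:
((-135062 + 13*(-5336))*(47583 - 98928) - 171225)*(-243701 + 253766) = ((-135062 - 69368)*(-51345) - 171225)*10065 = (-204430*(-51345) - 171225)*10065 = (10496458350 - 171225)*10065 = 10496287125*10065 = 105645129913125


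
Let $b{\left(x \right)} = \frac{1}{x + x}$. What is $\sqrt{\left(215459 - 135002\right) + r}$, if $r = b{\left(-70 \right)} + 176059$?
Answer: $\frac{\sqrt{1256928365}}{70} \approx 506.47$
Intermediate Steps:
$b{\left(x \right)} = \frac{1}{2 x}$
$r = \frac{24648259}{140}$ ($r = \frac{1}{2 \left(-70\right)} + 176059 = \frac{1}{2} \left(- \frac{1}{70}\right) + 176059 = - \frac{1}{140} + 176059 = \frac{24648259}{140} \approx 1.7606 \cdot 10^{5}$)
$\sqrt{\left(215459 - 135002\right) + r} = \sqrt{\left(215459 - 135002\right) + \frac{24648259}{140}} = \sqrt{80457 + \frac{24648259}{140}} = \sqrt{\frac{35912239}{140}} = \frac{\sqrt{1256928365}}{70}$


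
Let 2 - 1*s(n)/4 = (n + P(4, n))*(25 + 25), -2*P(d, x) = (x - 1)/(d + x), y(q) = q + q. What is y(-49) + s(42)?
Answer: -193220/23 ≈ -8400.9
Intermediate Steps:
y(q) = 2*q
P(d, x) = -(-1 + x)/(2*(d + x)) (P(d, x) = -(x - 1)/(2*(d + x)) = -(-1 + x)/(2*(d + x)))
s(n) = 8 - 200*n - 100*(1 - n)/(4 + n) (s(n) = 8 - 4*(n + (1 - n)/(2*(4 + n)))*(25 + 25) = 8 - 4*(n + (1 - n)/(2*(4 + n)))*50 = 8 - 4*(50*n + 25*(1 - n)/(4 + n)) = 8 + (-200*n - 100*(1 - n)/(4 + n)) = 8 - 200*n - 100*(1 - n)/(4 + n))
y(-49) + s(42) = 2*(-49) + 4*(-17 - 173*42 - 50*42²)/(4 + 42) = -98 + 4*(-17 - 7266 - 50*1764)/46 = -98 + 4*(1/46)*(-17 - 7266 - 88200) = -98 + 4*(1/46)*(-95483) = -98 - 190966/23 = -193220/23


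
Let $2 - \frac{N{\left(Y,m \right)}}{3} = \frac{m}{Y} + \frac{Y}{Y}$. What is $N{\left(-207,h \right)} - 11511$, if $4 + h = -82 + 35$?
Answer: $- \frac{264701}{23} \approx -11509.0$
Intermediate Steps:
$h = -51$ ($h = -4 + \left(-82 + 35\right) = -4 - 47 = -51$)
$N{\left(Y,m \right)} = 3 - \frac{3 m}{Y}$ ($N{\left(Y,m \right)} = 6 - 3 \left(\frac{m}{Y} + \frac{Y}{Y}\right) = 6 - 3 \left(\frac{m}{Y} + 1\right) = 6 - 3 \left(1 + \frac{m}{Y}\right) = 6 - \left(3 + \frac{3 m}{Y}\right) = 3 - \frac{3 m}{Y}$)
$N{\left(-207,h \right)} - 11511 = \left(3 - - \frac{153}{-207}\right) - 11511 = \left(3 - \left(-153\right) \left(- \frac{1}{207}\right)\right) - 11511 = \left(3 - \frac{17}{23}\right) - 11511 = \frac{52}{23} - 11511 = - \frac{264701}{23}$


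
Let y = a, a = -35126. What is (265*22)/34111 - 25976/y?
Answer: 1011922/1111487 ≈ 0.91042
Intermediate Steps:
y = -35126
(265*22)/34111 - 25976/y = (265*22)/34111 - 25976/(-35126) = 5830*(1/34111) - 25976*(-1/35126) = 530/3101 + 12988/17563 = 1011922/1111487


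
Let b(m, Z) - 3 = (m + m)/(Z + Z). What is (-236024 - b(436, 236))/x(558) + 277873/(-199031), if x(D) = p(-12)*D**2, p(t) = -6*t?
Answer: -185153557189109/131626591515216 ≈ -1.4067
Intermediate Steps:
x(D) = 72*D**2 (x(D) = (-6*(-12))*D**2 = 72*D**2)
b(m, Z) = 3 + m/Z (b(m, Z) = 3 + (m + m)/(Z + Z) = 3 + (2*m)/((2*Z)) = 3 + (2*m)*(1/(2*Z)) = 3 + m/Z)
(-236024 - b(436, 236))/x(558) + 277873/(-199031) = (-236024 - (3 + 436/236))/((72*558**2)) + 277873/(-199031) = (-236024 - (3 + 436*(1/236)))/((72*311364)) + 277873*(-1/199031) = (-236024 - (3 + 109/59))/22418208 - 277873/199031 = (-236024 - 1*286/59)*(1/22418208) - 277873/199031 = (-236024 - 286/59)*(1/22418208) - 277873/199031 = -13925702/59*1/22418208 - 277873/199031 = -6962851/661337136 - 277873/199031 = -185153557189109/131626591515216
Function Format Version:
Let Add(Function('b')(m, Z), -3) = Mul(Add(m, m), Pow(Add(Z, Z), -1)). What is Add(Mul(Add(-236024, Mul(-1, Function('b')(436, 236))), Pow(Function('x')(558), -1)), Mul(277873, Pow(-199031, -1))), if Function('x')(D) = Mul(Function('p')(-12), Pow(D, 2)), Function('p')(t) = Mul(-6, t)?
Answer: Rational(-185153557189109, 131626591515216) ≈ -1.4067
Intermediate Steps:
Function('x')(D) = Mul(72, Pow(D, 2)) (Function('x')(D) = Mul(Mul(-6, -12), Pow(D, 2)) = Mul(72, Pow(D, 2)))
Function('b')(m, Z) = Add(3, Mul(m, Pow(Z, -1))) (Function('b')(m, Z) = Add(3, Mul(Add(m, m), Pow(Add(Z, Z), -1))) = Add(3, Mul(Mul(2, m), Pow(Mul(2, Z), -1))) = Add(3, Mul(Mul(2, m), Mul(Rational(1, 2), Pow(Z, -1)))) = Add(3, Mul(m, Pow(Z, -1))))
Add(Mul(Add(-236024, Mul(-1, Function('b')(436, 236))), Pow(Function('x')(558), -1)), Mul(277873, Pow(-199031, -1))) = Add(Mul(Add(-236024, Mul(-1, Add(3, Mul(436, Pow(236, -1))))), Pow(Mul(72, Pow(558, 2)), -1)), Mul(277873, Pow(-199031, -1))) = Add(Mul(Add(-236024, Mul(-1, Add(3, Mul(436, Rational(1, 236))))), Pow(Mul(72, 311364), -1)), Mul(277873, Rational(-1, 199031))) = Add(Mul(Add(-236024, Mul(-1, Add(3, Rational(109, 59)))), Pow(22418208, -1)), Rational(-277873, 199031)) = Add(Mul(Add(-236024, Mul(-1, Rational(286, 59))), Rational(1, 22418208)), Rational(-277873, 199031)) = Add(Mul(Add(-236024, Rational(-286, 59)), Rational(1, 22418208)), Rational(-277873, 199031)) = Add(Mul(Rational(-13925702, 59), Rational(1, 22418208)), Rational(-277873, 199031)) = Add(Rational(-6962851, 661337136), Rational(-277873, 199031)) = Rational(-185153557189109, 131626591515216)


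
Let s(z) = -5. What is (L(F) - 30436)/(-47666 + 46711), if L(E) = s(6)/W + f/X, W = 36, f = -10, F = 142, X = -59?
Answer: 64645999/2028420 ≈ 31.870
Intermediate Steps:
L(E) = 65/2124 (L(E) = -5/36 - 10/(-59) = -5*1/36 - 10*(-1/59) = -5/36 + 10/59 = 65/2124)
(L(F) - 30436)/(-47666 + 46711) = (65/2124 - 30436)/(-47666 + 46711) = -64645999/2124/(-955) = -64645999/2124*(-1/955) = 64645999/2028420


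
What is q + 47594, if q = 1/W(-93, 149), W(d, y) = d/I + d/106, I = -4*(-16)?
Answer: 376227178/7905 ≈ 47594.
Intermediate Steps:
I = 64
W(d, y) = 85*d/3392 (W(d, y) = d/64 + d/106 = 85*d/3392)
q = -3392/7905 (q = 1/((85/3392)*(-93)) = 1/(-7905/3392) = -3392/7905 ≈ -0.42910)
q + 47594 = -3392/7905 + 47594 = 376227178/7905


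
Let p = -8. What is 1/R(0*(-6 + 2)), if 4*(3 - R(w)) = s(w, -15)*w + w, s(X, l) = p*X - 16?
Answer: 1/3 ≈ 0.33333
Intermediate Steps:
s(X, l) = -16 - 8*X (s(X, l) = -8*X - 16 = -16 - 8*X)
R(w) = 3 - w/4 - w*(-16 - 8*w)/4 (R(w) = 3 - ((-16 - 8*w)*w + w)/4 = 3 - (w*(-16 - 8*w) + w)/4 = 3 - (w + w*(-16 - 8*w))/4 = 3 + (-w/4 - w*(-16 - 8*w)/4) = 3 - w/4 - w*(-16 - 8*w)/4)
1/R(0*(-6 + 2)) = 1/(3 + 2*(0*(-6 + 2))**2 + 15*(0*(-6 + 2))/4) = 1/(3 + 2*(0*(-4))**2 + 15*(0*(-4))/4) = 1/(3 + 2*0**2 + (15/4)*0) = 1/(3 + 2*0 + 0) = 1/(3 + 0 + 0) = 1/3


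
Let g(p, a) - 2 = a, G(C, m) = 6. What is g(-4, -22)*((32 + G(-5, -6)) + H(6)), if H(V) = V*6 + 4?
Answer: -1560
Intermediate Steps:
g(p, a) = 2 + a
H(V) = 4 + 6*V (H(V) = 6*V + 4 = 4 + 6*V)
g(-4, -22)*((32 + G(-5, -6)) + H(6)) = (2 - 22)*((32 + 6) + (4 + 6*6)) = -20*(38 + (4 + 36)) = -20*(38 + 40) = -20*78 = -1560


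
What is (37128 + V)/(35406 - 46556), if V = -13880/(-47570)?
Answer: -88309642/26520275 ≈ -3.3299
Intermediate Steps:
V = 1388/4757 (V = -13880*(-1/47570) = 1388/4757 ≈ 0.29178)
(37128 + V)/(35406 - 46556) = (37128 + 1388/4757)/(35406 - 46556) = (176619284/4757)/(-11150) = (176619284/4757)*(-1/11150) = -88309642/26520275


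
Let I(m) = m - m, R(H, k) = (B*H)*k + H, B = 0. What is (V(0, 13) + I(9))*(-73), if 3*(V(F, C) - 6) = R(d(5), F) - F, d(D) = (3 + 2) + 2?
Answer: -1825/3 ≈ -608.33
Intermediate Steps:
d(D) = 7 (d(D) = 5 + 2 = 7)
R(H, k) = H (R(H, k) = (0*H)*k + H = 0*k + H = 0 + H = H)
V(F, C) = 25/3 - F/3 (V(F, C) = 6 + (7 - F)/3 = 6 + (7/3 - F/3) = 25/3 - F/3)
I(m) = 0
(V(0, 13) + I(9))*(-73) = ((25/3 - ⅓*0) + 0)*(-73) = ((25/3 + 0) + 0)*(-73) = (25/3 + 0)*(-73) = (25/3)*(-73) = -1825/3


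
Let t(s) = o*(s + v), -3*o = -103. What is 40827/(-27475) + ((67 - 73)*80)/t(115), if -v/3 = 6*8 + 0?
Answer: -82386249/82067825 ≈ -1.0039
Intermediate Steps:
o = 103/3 (o = -⅓*(-103) = 103/3 ≈ 34.333)
v = -144 (v = -3*(6*8 + 0) = -3*(48 + 0) = -3*48 = -144)
t(s) = -4944 + 103*s/3 (t(s) = 103*(s - 144)/3 = 103*(-144 + s)/3 = -4944 + 103*s/3)
40827/(-27475) + ((67 - 73)*80)/t(115) = 40827/(-27475) + ((67 - 73)*80)/(-4944 + (103/3)*115) = 40827*(-1/27475) + (-6*80)/(-4944 + 11845/3) = -40827/27475 - 480/(-2987/3) = -40827/27475 - 480*(-3/2987) = -40827/27475 + 1440/2987 = -82386249/82067825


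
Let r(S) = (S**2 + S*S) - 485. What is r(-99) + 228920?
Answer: 248037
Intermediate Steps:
r(S) = -485 + 2*S**2 (r(S) = (S**2 + S**2) - 485 = 2*S**2 - 485 = -485 + 2*S**2)
r(-99) + 228920 = (-485 + 2*(-99)**2) + 228920 = (-485 + 2*9801) + 228920 = (-485 + 19602) + 228920 = 19117 + 228920 = 248037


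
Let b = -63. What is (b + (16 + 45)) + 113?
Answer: 111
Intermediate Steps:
(b + (16 + 45)) + 113 = (-63 + (16 + 45)) + 113 = (-63 + 61) + 113 = -2 + 113 = 111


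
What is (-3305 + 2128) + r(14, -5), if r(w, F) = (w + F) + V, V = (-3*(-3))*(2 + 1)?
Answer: -1141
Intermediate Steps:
V = 27 (V = 9*3 = 27)
r(w, F) = 27 + F + w (r(w, F) = (w + F) + 27 = (F + w) + 27 = 27 + F + w)
(-3305 + 2128) + r(14, -5) = (-3305 + 2128) + (27 - 5 + 14) = -1177 + 36 = -1141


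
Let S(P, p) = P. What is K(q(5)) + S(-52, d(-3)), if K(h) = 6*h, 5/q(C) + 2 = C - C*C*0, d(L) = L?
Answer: -42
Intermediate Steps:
q(C) = 5/(-2 + C) (q(C) = 5/(-2 + (C - C*C*0)) = 5/(-2 + (C - C*0)) = 5/(-2 + (C - 1*0)) = 5/(-2 + (C + 0)) = 5/(-2 + C))
K(q(5)) + S(-52, d(-3)) = 6*(5/(-2 + 5)) - 52 = 6*(5/3) - 52 = 10 - 52 = -42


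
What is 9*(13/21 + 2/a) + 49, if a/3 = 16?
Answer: 3077/56 ≈ 54.946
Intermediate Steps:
a = 48 (a = 3*16 = 48)
9*(13/21 + 2/a) + 49 = 9*(13/21 + 2/48) + 49 = 9*(13*(1/21) + 2*(1/48)) + 49 = 9*(13/21 + 1/24) + 49 = 9*(37/56) + 49 = 333/56 + 49 = 3077/56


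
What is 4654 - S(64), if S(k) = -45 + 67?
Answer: 4632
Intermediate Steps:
S(k) = 22
4654 - S(64) = 4654 - 1*22 = 4654 - 22 = 4632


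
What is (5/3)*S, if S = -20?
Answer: -100/3 ≈ -33.333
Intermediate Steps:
(5/3)*S = (5/3)*(-20) = -100/3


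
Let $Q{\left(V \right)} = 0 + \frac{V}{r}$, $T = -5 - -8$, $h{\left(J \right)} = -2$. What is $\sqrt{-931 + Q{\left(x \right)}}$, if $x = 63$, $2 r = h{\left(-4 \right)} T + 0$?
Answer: $2 i \sqrt{238} \approx 30.854 i$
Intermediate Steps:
$T = 3$ ($T = -5 + 8 = 3$)
$r = -3$ ($r = \frac{\left(-2\right) 3 + 0}{2} = \frac{-6 + 0}{2} = \frac{1}{2} \left(-6\right) = -3$)
$Q{\left(V \right)} = - \frac{V}{3}$ ($Q{\left(V \right)} = 0 + \frac{V}{-3} = 0 + V \left(- \frac{1}{3}\right) = 0 - \frac{V}{3} = - \frac{V}{3}$)
$\sqrt{-931 + Q{\left(x \right)}} = \sqrt{-931 - 21} = \sqrt{-952} = 2 i \sqrt{238}$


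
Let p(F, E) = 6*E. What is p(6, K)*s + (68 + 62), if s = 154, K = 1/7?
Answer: 262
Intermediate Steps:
K = ⅐ ≈ 0.14286
p(6, K)*s + (68 + 62) = (6*(⅐))*154 + (68 + 62) = (6/7)*154 + 130 = 132 + 130 = 262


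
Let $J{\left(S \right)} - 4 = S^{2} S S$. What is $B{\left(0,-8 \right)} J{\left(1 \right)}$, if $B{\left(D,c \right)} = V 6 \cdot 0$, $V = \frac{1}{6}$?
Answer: $0$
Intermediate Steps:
$J{\left(S \right)} = 4 + S^{4}$ ($J{\left(S \right)} = 4 + S^{2} S S = 4 + S^{3} S = 4 + S^{4}$)
$V = \frac{1}{6} \approx 0.16667$
$B{\left(D,c \right)} = 0$ ($B{\left(D,c \right)} = \frac{1}{6} \cdot 6 \cdot 0 = 1 \cdot 0 = 0$)
$B{\left(0,-8 \right)} J{\left(1 \right)} = 0 \left(4 + 1^{4}\right) = 0 \left(4 + 1\right) = 0 \cdot 5 = 0$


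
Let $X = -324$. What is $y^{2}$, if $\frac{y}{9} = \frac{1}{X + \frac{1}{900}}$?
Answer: $\frac{65610000}{85029976801} \approx 0.00077161$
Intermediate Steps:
$y = - \frac{8100}{291599}$ ($y = \frac{9}{-324 + \frac{1}{900}} = \frac{9}{- \frac{291599}{900}} = 9 \left(- \frac{900}{291599}\right) = - \frac{8100}{291599} \approx -0.027778$)
$y^{2} = \left(- \frac{8100}{291599}\right)^{2} = \frac{65610000}{85029976801}$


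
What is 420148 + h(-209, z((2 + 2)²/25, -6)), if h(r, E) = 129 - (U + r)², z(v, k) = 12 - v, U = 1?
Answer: 377013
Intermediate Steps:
h(r, E) = 129 - (1 + r)²
420148 + h(-209, z((2 + 2)²/25, -6)) = 420148 + (129 - (1 - 209)²) = 420148 + (129 - 1*(-208)²) = 420148 + (129 - 1*43264) = 420148 + (129 - 43264) = 420148 - 43135 = 377013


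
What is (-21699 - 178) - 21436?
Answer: -43313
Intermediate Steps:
(-21699 - 178) - 21436 = -21877 - 21436 = -43313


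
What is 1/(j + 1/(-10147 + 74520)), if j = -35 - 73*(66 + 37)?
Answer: -64373/486273641 ≈ -0.00013238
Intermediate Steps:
j = -7554 (j = -35 - 73*103 = -35 - 7519 = -7554)
1/(j + 1/(-10147 + 74520)) = 1/(-7554 + 1/(-10147 + 74520)) = 1/(-7554 + 1/64373) = 1/(-486273641/64373) = -64373/486273641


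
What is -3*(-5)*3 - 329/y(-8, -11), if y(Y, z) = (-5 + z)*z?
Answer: 7591/176 ≈ 43.131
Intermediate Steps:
y(Y, z) = z*(-5 + z)
-3*(-5)*3 - 329/y(-8, -11) = -3*(-5)*3 - 329*(-1/(11*(-5 - 11))) = 15*3 - 329/((-11*(-16))) = 45 - 329/176 = 7591/176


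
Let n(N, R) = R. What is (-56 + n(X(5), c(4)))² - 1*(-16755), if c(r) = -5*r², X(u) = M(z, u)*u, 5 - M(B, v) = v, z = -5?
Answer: 35251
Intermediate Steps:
M(B, v) = 5 - v
X(u) = u*(5 - u) (X(u) = (5 - u)*u = u*(5 - u))
(-56 + n(X(5), c(4)))² - 1*(-16755) = (-56 - 5*4²)² - 1*(-16755) = (-56 - 5*16)² + 16755 = (-56 - 80)² + 16755 = (-136)² + 16755 = 18496 + 16755 = 35251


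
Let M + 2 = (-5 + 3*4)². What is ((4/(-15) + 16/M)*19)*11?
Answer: 10868/705 ≈ 15.416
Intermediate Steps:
M = 47 (M = -2 + (-5 + 3*4)² = -2 + (-5 + 12)² = -2 + 7² = -2 + 49 = 47)
((4/(-15) + 16/M)*19)*11 = ((4/(-15) + 16/47)*19)*11 = ((4*(-1/15) + 16*(1/47))*19)*11 = ((-4/15 + 16/47)*19)*11 = ((52/705)*19)*11 = (988/705)*11 = 10868/705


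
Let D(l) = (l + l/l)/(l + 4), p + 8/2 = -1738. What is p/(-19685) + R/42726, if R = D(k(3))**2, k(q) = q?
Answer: 1823660434/20606002095 ≈ 0.088501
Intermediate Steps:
p = -1742 (p = -4 - 1738 = -1742)
D(l) = (1 + l)/(4 + l) (D(l) = (l + 1)/(4 + l) = (1 + l)/(4 + l))
R = 16/49 (R = ((1 + 3)/(4 + 3))**2 = (4/7)**2 = 16/49 ≈ 0.32653)
p/(-19685) + R/42726 = -1742/(-19685) + (16/49)/42726 = -1742*(-1/19685) + (16/49)*(1/42726) = 1742/19685 + 8/1046787 = 1823660434/20606002095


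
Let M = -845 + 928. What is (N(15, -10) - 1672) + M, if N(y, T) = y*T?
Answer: -1739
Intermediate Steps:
N(y, T) = T*y
M = 83
(N(15, -10) - 1672) + M = (-10*15 - 1672) + 83 = (-150 - 1672) + 83 = -1822 + 83 = -1739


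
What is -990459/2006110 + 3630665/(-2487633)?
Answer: -9747411856697/4990465437630 ≈ -1.9532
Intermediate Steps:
-990459/2006110 + 3630665/(-2487633) = -990459*1/2006110 + 3630665*(-1/2487633) = -990459/2006110 - 3630665/2487633 = -9747411856697/4990465437630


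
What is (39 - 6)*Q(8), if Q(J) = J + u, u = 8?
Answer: 528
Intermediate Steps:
Q(J) = 8 + J (Q(J) = J + 8 = 8 + J)
(39 - 6)*Q(8) = (39 - 6)*(8 + 8) = 33*16 = 528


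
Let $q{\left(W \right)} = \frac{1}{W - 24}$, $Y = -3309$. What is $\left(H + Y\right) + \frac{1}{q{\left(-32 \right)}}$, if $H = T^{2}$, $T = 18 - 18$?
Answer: $-3365$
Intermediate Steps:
$T = 0$ ($T = 18 - 18 = 0$)
$q{\left(W \right)} = \frac{1}{-24 + W}$
$H = 0$ ($H = 0^{2} = 0$)
$\left(H + Y\right) + \frac{1}{q{\left(-32 \right)}} = \left(0 - 3309\right) + \frac{1}{\frac{1}{-24 - 32}} = -3309 + \frac{1}{\frac{1}{-56}} = -3309 + \frac{1}{- \frac{1}{56}} = -3309 - 56 = -3365$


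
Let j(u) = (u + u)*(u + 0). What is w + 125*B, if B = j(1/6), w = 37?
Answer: 791/18 ≈ 43.944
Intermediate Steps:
j(u) = 2*u² (j(u) = (2*u)*u = 2*u²)
B = 1/18 (B = 2*(1/6)² = 2*(⅙)² = 2*(1/36) = 1/18 ≈ 0.055556)
w + 125*B = 37 + 125*(1/18) = 37 + 125/18 = 791/18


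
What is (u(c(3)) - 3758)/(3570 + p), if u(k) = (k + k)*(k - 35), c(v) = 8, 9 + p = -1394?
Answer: -4190/2167 ≈ -1.9335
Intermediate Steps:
p = -1403 (p = -9 - 1394 = -1403)
u(k) = 2*k*(-35 + k) (u(k) = (2*k)*(-35 + k) = 2*k*(-35 + k))
(u(c(3)) - 3758)/(3570 + p) = (2*8*(-35 + 8) - 3758)/(3570 - 1403) = (2*8*(-27) - 3758)/2167 = (-432 - 3758)*(1/2167) = -4190*1/2167 = -4190/2167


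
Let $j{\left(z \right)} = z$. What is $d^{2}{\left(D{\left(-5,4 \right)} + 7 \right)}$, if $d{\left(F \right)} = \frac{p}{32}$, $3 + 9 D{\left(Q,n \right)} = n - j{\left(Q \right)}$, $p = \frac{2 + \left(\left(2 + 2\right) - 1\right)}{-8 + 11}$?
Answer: $\frac{25}{9216} \approx 0.0027127$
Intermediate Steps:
$p = \frac{5}{3}$ ($p = \frac{2 + \left(4 - 1\right)}{3} = \left(2 + 3\right) \frac{1}{3} = 5 \cdot \frac{1}{3} = \frac{5}{3} \approx 1.6667$)
$D{\left(Q,n \right)} = - \frac{1}{3} - \frac{Q}{9} + \frac{n}{9}$ ($D{\left(Q,n \right)} = - \frac{1}{3} + \frac{n - Q}{9} = - \frac{1}{3} - \left(- \frac{n}{9} + \frac{Q}{9}\right) = - \frac{1}{3} - \frac{Q}{9} + \frac{n}{9}$)
$d{\left(F \right)} = \frac{5}{96}$ ($d{\left(F \right)} = \frac{5}{3 \cdot 32} = \frac{5}{3} \cdot \frac{1}{32} = \frac{5}{96}$)
$d^{2}{\left(D{\left(-5,4 \right)} + 7 \right)} = \left(\frac{5}{96}\right)^{2} = \frac{25}{9216}$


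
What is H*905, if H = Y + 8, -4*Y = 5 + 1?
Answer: 11765/2 ≈ 5882.5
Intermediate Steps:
Y = -3/2 (Y = -(5 + 1)/4 = -1/4*6 = -3/2 ≈ -1.5000)
H = 13/2 (H = -3/2 + 8 = 13/2 ≈ 6.5000)
H*905 = (13/2)*905 = 11765/2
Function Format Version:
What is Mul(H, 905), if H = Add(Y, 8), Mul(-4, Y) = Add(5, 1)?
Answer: Rational(11765, 2) ≈ 5882.5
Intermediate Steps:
Y = Rational(-3, 2) (Y = Mul(Rational(-1, 4), Add(5, 1)) = Mul(Rational(-1, 4), 6) = Rational(-3, 2) ≈ -1.5000)
H = Rational(13, 2) (H = Add(Rational(-3, 2), 8) = Rational(13, 2) ≈ 6.5000)
Mul(H, 905) = Mul(Rational(13, 2), 905) = Rational(11765, 2)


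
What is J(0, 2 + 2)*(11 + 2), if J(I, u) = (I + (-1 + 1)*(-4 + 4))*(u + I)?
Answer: 0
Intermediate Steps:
J(I, u) = I*(I + u) (J(I, u) = (I + 0*0)*(I + u) = (I + 0)*(I + u) = I*(I + u))
J(0, 2 + 2)*(11 + 2) = (0*(0 + (2 + 2)))*(11 + 2) = (0*(0 + 4))*13 = (0*4)*13 = 0*13 = 0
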